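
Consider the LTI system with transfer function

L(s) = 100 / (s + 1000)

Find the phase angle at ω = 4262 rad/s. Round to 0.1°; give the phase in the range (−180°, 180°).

-76.8°

At s = jω = j4262:
pole (s+1000): 1000 + j4262 → |·| = √(1000²+4262²) = √19164644 ≈ 4377.7, ∠ = arctan(4262/1000) ≈ 76.80°
∠L = 0.00° − 76.80° = -76.80°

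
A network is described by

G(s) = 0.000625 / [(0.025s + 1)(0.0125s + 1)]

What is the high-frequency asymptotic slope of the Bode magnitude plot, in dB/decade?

Each pole contributes −20 dB/decade at high frequency; each zero contributes +20 dB/decade.
Net: 0 zero(s) − 2 pole(s) → -40 dB/decade.

-40 dB/decade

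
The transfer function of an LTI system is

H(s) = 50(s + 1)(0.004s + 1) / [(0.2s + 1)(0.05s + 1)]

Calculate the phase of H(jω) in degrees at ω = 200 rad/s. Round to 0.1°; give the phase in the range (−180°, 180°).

At ω = 200 rad/s:
zero (1 + j200·1) = 1 + j200 → |·| ≈ 200, ∠ ≈ 89.71°
zero (1 + j200·0.004) = 1 + j0.8 → |·| ≈ 1.2806, ∠ ≈ 38.66°
pole (1 + j200·0.2) = 1 + j40 → |·| ≈ 40.012, ∠ ≈ 88.57°
pole (1 + j200·0.05) = 1 + j10 → |·| ≈ 10.05, ∠ ≈ 84.29°
∠H = (89.71° + 38.66°) − (88.57° + 84.29°) = -44.49°

-44.5°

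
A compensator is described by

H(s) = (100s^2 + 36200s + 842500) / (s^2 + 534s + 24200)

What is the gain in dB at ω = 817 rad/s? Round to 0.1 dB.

39.4 dB

Substitute s = j817:
Numerator: 100(j817)^2 + 36200(j817) + 842500 = -65906400 + j29575400
Denominator: (j817)^2 + 534(j817) + 24200 = -643289 + j436278
|N| = √(65906400² + 29575400²) ≈ 7.2238e+07, ∠N ≈ 155.83°
|D| = √(643289² + 436278²) ≈ 7.7728e+05, ∠D ≈ 145.85°
|H| = 7.2238e+07 / 7.7728e+05 ≈ 92.937
Gain = 20 log₁₀(92.937) ≈ 39.36 dB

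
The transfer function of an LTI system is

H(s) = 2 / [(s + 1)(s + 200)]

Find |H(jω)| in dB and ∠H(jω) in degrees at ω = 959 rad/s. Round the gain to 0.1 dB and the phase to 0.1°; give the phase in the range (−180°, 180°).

-113.4 dB, -168.2°

At s = jω = j959:
pole (s+1): 1 + j959 → |·| = √(1²+959²) = √919682 ≈ 959, ∠ = arctan(959/1) ≈ 89.94°
pole (s+200): 200 + j959 → |·| = √(200²+959²) = √959681 ≈ 979.63, ∠ = arctan(959/200) ≈ 78.22°
|H| = 2 / 9.3947e+05 ≈ 2.1289e-06
Gain = 20 log₁₀(2.1289e-06) ≈ -113.44 dB
∠H = 0.00° − 168.16° = -168.16°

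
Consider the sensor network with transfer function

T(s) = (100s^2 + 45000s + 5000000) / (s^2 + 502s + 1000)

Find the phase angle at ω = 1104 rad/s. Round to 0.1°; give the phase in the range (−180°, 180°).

1.4°

Substitute s = j1104:
Numerator: 100(j1104)^2 + 45000(j1104) + 5000000 = -116881600 + j49680000
Denominator: (j1104)^2 + 502(j1104) + 1000 = -1217816 + j554208
|N| = √(116881600² + 49680000²) ≈ 1.27e+08, ∠N ≈ 156.97°
|D| = √(1217816² + 554208²) ≈ 1.338e+06, ∠D ≈ 155.53°
∠T = 156.97° − 155.53° = 1.44°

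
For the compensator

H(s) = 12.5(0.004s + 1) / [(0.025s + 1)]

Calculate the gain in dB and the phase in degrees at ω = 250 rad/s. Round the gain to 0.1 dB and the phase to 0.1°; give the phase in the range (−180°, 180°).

8.9 dB, -35.9°

At ω = 250 rad/s:
zero (1 + j250·0.004) = 1 + j1 → |·| ≈ 1.4142, ∠ ≈ 45.00°
pole (1 + j250·0.025) = 1 + j6.25 → |·| ≈ 6.3295, ∠ ≈ 80.91°
|H| = 12.5 · 1.4142 / (6.3295) ≈ 2.7929
Gain = 20 log₁₀(2.7929) ≈ 8.92 dB
∠H = (45.00°) − (80.91°) = -35.91°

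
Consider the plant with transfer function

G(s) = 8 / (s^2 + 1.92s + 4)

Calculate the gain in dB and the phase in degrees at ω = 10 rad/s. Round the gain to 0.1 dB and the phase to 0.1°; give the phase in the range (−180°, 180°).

-21.8 dB, -168.7°

At s = jω = j10:
quadratic: (j10)² + 1.92·j10 + 4 = -96 + j19.2 → |·| ≈ 97.901, ∠ ≈ 168.69°
|G| = 8 / 97.901 ≈ 0.081715
Gain = 20 log₁₀(0.081715) ≈ -21.75 dB
∠G = 0.00° − 168.69° = -168.69°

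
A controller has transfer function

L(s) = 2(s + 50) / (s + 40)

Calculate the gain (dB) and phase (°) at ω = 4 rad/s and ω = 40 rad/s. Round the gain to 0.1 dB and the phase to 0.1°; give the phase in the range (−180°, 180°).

At s = jω = j4:
zero (s+50): 50 + j4 → |·| = √(50²+4²) = √2516 ≈ 50.16, ∠ = arctan(4/50) ≈ 4.57°
pole (s+40): 40 + j4 → |·| = √(40²+4²) = √1616 ≈ 40.2, ∠ = arctan(4/40) ≈ 5.71°
|L| = 2 · 50.16 / 40.2 ≈ 2.4955
Gain = 20 log₁₀(2.4955) ≈ 7.94 dB
∠L = 4.57° − 5.71° = -1.14°

At s = jω = j40:
zero (s+50): 50 + j40 → |·| = √(50²+40²) = √4100 ≈ 64.031, ∠ = arctan(40/50) ≈ 38.66°
pole (s+40): 40 + j40 → |·| = √(40²+40²) = √3200 ≈ 56.569, ∠ = arctan(40/40) ≈ 45.00°
|L| = 2 · 64.031 / 56.569 ≈ 2.2638
Gain = 20 log₁₀(2.2638) ≈ 7.10 dB
∠L = 38.66° − 45.00° = -6.34°

ω = 4: 7.9 dB, -1.1°; ω = 40: 7.1 dB, -6.3°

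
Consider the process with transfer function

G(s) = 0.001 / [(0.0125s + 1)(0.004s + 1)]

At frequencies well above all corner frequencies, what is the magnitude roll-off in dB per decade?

Each pole contributes −20 dB/decade at high frequency; each zero contributes +20 dB/decade.
Net: 0 zero(s) − 2 pole(s) → -40 dB/decade.

-40 dB/decade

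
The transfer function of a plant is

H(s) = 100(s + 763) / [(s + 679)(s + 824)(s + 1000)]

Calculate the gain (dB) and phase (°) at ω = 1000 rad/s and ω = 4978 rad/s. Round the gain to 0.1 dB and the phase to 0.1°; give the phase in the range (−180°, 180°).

At s = jω = j1000:
zero (s+763): 763 + j1000 → |·| = √(763²+1000²) = √1582169 ≈ 1257.8, ∠ = arctan(1000/763) ≈ 52.66°
pole (s+679): 679 + j1000 → |·| = √(679²+1000²) = √1461041 ≈ 1208.7, ∠ = arctan(1000/679) ≈ 55.82°
pole (s+824): 824 + j1000 → |·| = √(824²+1000²) = √1678976 ≈ 1295.8, ∠ = arctan(1000/824) ≈ 50.51°
pole (s+1000): 1000 + j1000 → |·| = √(1000²+1000²) = √2000000 ≈ 1414.2, ∠ = arctan(1000/1000) ≈ 45.00°
|H| = 100 · 1257.8 / 2.215e+09 ≈ 5.6786e-05
Gain = 20 log₁₀(5.6786e-05) ≈ -84.92 dB
∠H = 52.66° − 151.33° = -98.67°

At s = jω = j4978:
zero (s+763): 763 + j4978 → |·| = √(763²+4978²) = √25362653 ≈ 5036.1, ∠ = arctan(4978/763) ≈ 81.29°
pole (s+679): 679 + j4978 → |·| = √(679²+4978²) = √25241525 ≈ 5024.1, ∠ = arctan(4978/679) ≈ 82.23°
pole (s+824): 824 + j4978 → |·| = √(824²+4978²) = √25459460 ≈ 5045.7, ∠ = arctan(4978/824) ≈ 80.60°
pole (s+1000): 1000 + j4978 → |·| = √(1000²+4978²) = √25780484 ≈ 5077.4, ∠ = arctan(4978/1000) ≈ 78.64°
|H| = 100 · 5036.1 / 1.2871e+11 ≈ 3.9127e-06
Gain = 20 log₁₀(3.9127e-06) ≈ -108.15 dB
∠H = 81.29° − 241.47° = -160.18°

ω = 1000: -84.9 dB, -98.7°; ω = 4978: -108.2 dB, -160.2°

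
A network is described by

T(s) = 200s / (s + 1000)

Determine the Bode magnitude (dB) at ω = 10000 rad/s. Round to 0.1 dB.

At s = jω = j10000:
zero at origin: s = j10000 → |·| = 10000, ∠ = 90.00°
pole (s+1000): 1000 + j10000 → |·| = √(1000²+10000²) = √101000000 ≈ 10050, ∠ = arctan(10000/1000) ≈ 84.29°
|T| = 200 · 10000 / 10050 ≈ 199
Gain = 20 log₁₀(199) ≈ 45.98 dB

46.0 dB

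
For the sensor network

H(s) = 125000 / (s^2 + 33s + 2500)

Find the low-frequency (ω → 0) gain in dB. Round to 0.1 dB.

34.0 dB

H(0) = 125000 / 2500 = 50
20 log₁₀(50) ≈ 33.98 dB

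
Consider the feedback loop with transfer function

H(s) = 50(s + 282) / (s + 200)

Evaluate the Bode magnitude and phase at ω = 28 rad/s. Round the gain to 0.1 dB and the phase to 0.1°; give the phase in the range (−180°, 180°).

At s = jω = j28:
zero (s+282): 282 + j28 → |·| = √(282²+28²) = √80308 ≈ 283.39, ∠ = arctan(28/282) ≈ 5.67°
pole (s+200): 200 + j28 → |·| = √(200²+28²) = √40784 ≈ 201.95, ∠ = arctan(28/200) ≈ 7.97°
|H| = 50 · 283.39 / 201.95 ≈ 70.163
Gain = 20 log₁₀(70.163) ≈ 36.92 dB
∠H = 5.67° − 7.97° = -2.30°

36.9 dB, -2.3°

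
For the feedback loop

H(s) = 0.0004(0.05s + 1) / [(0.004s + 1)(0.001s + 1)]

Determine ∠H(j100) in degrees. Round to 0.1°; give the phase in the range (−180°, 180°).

At ω = 100 rad/s:
zero (1 + j100·0.05) = 1 + j5 → |·| ≈ 5.099, ∠ ≈ 78.69°
pole (1 + j100·0.004) = 1 + j0.4 → |·| ≈ 1.077, ∠ ≈ 21.80°
pole (1 + j100·0.001) = 1 + j0.1 → |·| ≈ 1.005, ∠ ≈ 5.71°
∠H = (78.69°) − (21.80° + 5.71°) = 51.18°

51.2°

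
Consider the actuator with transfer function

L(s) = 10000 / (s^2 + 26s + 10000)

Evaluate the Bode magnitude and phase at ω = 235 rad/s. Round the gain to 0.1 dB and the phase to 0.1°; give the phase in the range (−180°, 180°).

-13.2 dB, -172.3°

At s = jω = j235:
quadratic: (j235)² + 26·j235 + 10000 = -45225 + j6110 → |·| ≈ 45636, ∠ ≈ 172.31°
|L| = 10000 / 45636 ≈ 0.21913
Gain = 20 log₁₀(0.21913) ≈ -13.19 dB
∠L = 0.00° − 172.31° = -172.31°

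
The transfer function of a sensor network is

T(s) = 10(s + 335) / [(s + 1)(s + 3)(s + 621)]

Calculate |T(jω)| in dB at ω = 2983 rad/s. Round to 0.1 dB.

-119.1 dB

At s = jω = j2983:
zero (s+335): 335 + j2983 → |·| = √(335²+2983²) = √9010514 ≈ 3001.8, ∠ = arctan(2983/335) ≈ 83.59°
pole (s+1): 1 + j2983 → |·| = √(1²+2983²) = √8898290 ≈ 2983, ∠ = arctan(2983/1) ≈ 89.98°
pole (s+3): 3 + j2983 → |·| = √(3²+2983²) = √8898298 ≈ 2983, ∠ = arctan(2983/3) ≈ 89.94°
pole (s+621): 621 + j2983 → |·| = √(621²+2983²) = √9283930 ≈ 3047, ∠ = arctan(2983/621) ≈ 78.24°
|T| = 10 · 3001.8 / 2.7113e+10 ≈ 1.1071e-06
Gain = 20 log₁₀(1.1071e-06) ≈ -119.12 dB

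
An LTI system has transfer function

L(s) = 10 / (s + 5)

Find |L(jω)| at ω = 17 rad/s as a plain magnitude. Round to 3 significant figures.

Substitute s = j17:
Numerator: 10 = 10 + j0
Denominator: (j17) + 5 = 5 + j17
|N| = √(10² + 0²) ≈ 10, ∠N ≈ 0.00°
|D| = √(5² + 17²) ≈ 17.72, ∠D ≈ 73.61°
|L| = 10 / 17.72 ≈ 0.56433

0.564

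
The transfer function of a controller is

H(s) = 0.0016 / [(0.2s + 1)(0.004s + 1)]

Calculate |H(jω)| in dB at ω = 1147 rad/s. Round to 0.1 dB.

-116.6 dB

At ω = 1147 rad/s:
pole (1 + j1147·0.2) = 1 + j229.4 → |·| ≈ 229.4, ∠ ≈ 89.75°
pole (1 + j1147·0.004) = 1 + j4.588 → |·| ≈ 4.6957, ∠ ≈ 77.70°
|H| = 0.0016 · 1 / (229.4 · 4.6957) ≈ 1.4853e-06
Gain = 20 log₁₀(1.4853e-06) ≈ -116.56 dB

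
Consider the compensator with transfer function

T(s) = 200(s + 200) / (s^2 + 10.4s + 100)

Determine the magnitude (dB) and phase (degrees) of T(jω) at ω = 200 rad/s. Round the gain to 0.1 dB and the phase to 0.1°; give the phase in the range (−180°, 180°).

3.0 dB, -132.0°

At s = jω = j200:
zero (s+200): 200 + j200 → |·| = √(200²+200²) = √80000 ≈ 282.84, ∠ = arctan(200/200) ≈ 45.00°
quadratic: (j200)² + 10.4·j200 + 100 = -39900 + j2080 → |·| ≈ 39954, ∠ ≈ 177.02°
|T| = 200 · 282.84 / 39954 ≈ 1.4158
Gain = 20 log₁₀(1.4158) ≈ 3.02 dB
∠T = 45.00° − 177.02° = -132.02°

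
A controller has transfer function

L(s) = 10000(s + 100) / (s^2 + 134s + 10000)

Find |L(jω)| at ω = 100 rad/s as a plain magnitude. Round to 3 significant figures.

At s = jω = j100:
zero (s+100): 100 + j100 → |·| = √(100²+100²) = √20000 ≈ 141.42, ∠ = arctan(100/100) ≈ 45.00°
quadratic: (j100)² + 134·j100 + 10000 = 0 + j13400 → |·| ≈ 13400, ∠ ≈ 90.00°
|L| = 10000 · 141.42 / 13400 ≈ 105.54

106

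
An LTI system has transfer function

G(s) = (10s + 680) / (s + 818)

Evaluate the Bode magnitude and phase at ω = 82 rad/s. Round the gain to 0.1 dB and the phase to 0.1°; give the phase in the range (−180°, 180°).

2.3 dB, 44.6°

Substitute s = j82:
Numerator: 10(j82) + 680 = 680 + j820
Denominator: (j82) + 818 = 818 + j82
|N| = √(680² + 820²) ≈ 1065.3, ∠N ≈ 50.33°
|D| = √(818² + 82²) ≈ 822.1, ∠D ≈ 5.72°
|G| = 1065.3 / 822.1 ≈ 1.2958
Gain = 20 log₁₀(1.2958) ≈ 2.25 dB
∠G = 50.33° − 5.72° = 44.61°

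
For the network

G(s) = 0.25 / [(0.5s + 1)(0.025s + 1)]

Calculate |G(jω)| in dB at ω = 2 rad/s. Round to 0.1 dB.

At ω = 2 rad/s:
pole (1 + j2·0.5) = 1 + j1 → |·| ≈ 1.4142, ∠ ≈ 45.00°
pole (1 + j2·0.025) = 1 + j0.05 → |·| ≈ 1.0012, ∠ ≈ 2.86°
|G| = 0.25 · 1 / (1.4142 · 1.0012) ≈ 0.17657
Gain = 20 log₁₀(0.17657) ≈ -15.06 dB

-15.1 dB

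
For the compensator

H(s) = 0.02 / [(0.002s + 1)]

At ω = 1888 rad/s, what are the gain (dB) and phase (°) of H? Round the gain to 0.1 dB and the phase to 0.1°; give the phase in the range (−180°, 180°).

At ω = 1888 rad/s:
pole (1 + j1888·0.002) = 1 + j3.776 → |·| ≈ 3.9062, ∠ ≈ 75.17°
|H| = 0.02 · 1 / (3.9062) ≈ 0.0051201
Gain = 20 log₁₀(0.0051201) ≈ -45.81 dB
∠H = (0°) − (75.17°) = -75.17°

-45.8 dB, -75.2°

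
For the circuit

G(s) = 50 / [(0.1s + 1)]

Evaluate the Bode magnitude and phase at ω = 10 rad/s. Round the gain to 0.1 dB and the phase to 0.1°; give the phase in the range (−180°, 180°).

31.0 dB, -45.0°

At ω = 10 rad/s:
pole (1 + j10·0.1) = 1 + j1 → |·| ≈ 1.4142, ∠ ≈ 45.00°
|G| = 50 · 1 / (1.4142) ≈ 35.356
Gain = 20 log₁₀(35.356) ≈ 30.97 dB
∠G = (0°) − (45.00°) = -45.00°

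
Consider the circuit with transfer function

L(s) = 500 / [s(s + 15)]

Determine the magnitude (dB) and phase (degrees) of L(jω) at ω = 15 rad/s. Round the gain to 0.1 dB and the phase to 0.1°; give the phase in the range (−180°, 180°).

At s = jω = j15:
pole (s+15): 15 + j15 → |·| = √(15²+15²) = √450 ≈ 21.213, ∠ = arctan(15/15) ≈ 45.00°
pole at origin: |s| = 15, ∠ = 90.00° (in denominator)
|L| = 500 / 318.19 ≈ 1.5714
Gain = 20 log₁₀(1.5714) ≈ 3.93 dB
∠L = 0.00° − 135.00° = -135.00°

3.9 dB, -135.0°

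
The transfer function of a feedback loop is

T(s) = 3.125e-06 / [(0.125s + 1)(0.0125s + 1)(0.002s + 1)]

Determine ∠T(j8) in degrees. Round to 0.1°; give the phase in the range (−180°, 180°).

At ω = 8 rad/s:
pole (1 + j8·0.125) = 1 + j1 → |·| ≈ 1.4142, ∠ ≈ 45.00°
pole (1 + j8·0.0125) = 1 + j0.1 → |·| ≈ 1.005, ∠ ≈ 5.71°
pole (1 + j8·0.002) = 1 + j0.016 → |·| ≈ 1.0001, ∠ ≈ 0.92°
∠T = (0°) − (45.00° + 5.71° + 0.92°) = -51.63°

-51.6°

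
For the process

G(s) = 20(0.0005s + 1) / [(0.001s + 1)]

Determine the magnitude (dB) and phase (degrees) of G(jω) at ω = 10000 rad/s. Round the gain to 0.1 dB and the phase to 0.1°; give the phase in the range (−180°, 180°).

20.1 dB, -5.6°

At ω = 10000 rad/s:
zero (1 + j10000·0.0005) = 1 + j5 → |·| ≈ 5.099, ∠ ≈ 78.69°
pole (1 + j10000·0.001) = 1 + j10 → |·| ≈ 10.05, ∠ ≈ 84.29°
|G| = 20 · 5.099 / (10.05) ≈ 10.147
Gain = 20 log₁₀(10.147) ≈ 20.13 dB
∠G = (78.69°) − (84.29°) = -5.60°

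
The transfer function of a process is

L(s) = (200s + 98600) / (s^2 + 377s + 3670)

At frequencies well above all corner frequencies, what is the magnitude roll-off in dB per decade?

-20 dB/decade

Each pole contributes −20 dB/decade at high frequency; each zero contributes +20 dB/decade.
Net: 1 zero(s) − 2 pole(s) → -20 dB/decade.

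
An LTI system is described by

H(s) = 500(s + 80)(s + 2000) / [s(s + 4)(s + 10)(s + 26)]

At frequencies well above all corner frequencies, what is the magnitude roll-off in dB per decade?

Each pole contributes −20 dB/decade at high frequency; each zero contributes +20 dB/decade.
Net: 2 zero(s) − 4 pole(s) → -40 dB/decade.

-40 dB/decade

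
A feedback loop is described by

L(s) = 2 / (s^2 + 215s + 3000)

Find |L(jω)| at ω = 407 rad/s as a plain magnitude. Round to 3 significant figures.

Substitute s = j407:
Numerator: 2 = 2 + j0
Denominator: (j407)^2 + 215(j407) + 3000 = -162649 + j87505
|N| = √(2² + 0²) ≈ 2, ∠N ≈ 0.00°
|D| = √(162649² + 87505²) ≈ 1.8469e+05, ∠D ≈ 151.72°
|L| = 2 / 1.8469e+05 ≈ 1.0829e-05

1.08e-05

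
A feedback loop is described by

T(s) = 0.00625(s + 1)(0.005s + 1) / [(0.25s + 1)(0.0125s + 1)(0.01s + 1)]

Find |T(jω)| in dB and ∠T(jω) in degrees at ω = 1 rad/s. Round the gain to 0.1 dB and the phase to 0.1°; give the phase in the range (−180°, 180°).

At ω = 1 rad/s:
zero (1 + j1·1) = 1 + j1 → |·| ≈ 1.4142, ∠ ≈ 45.00°
zero (1 + j1·0.005) = 1 + j0.005 → |·| ≈ 1, ∠ ≈ 0.29°
pole (1 + j1·0.25) = 1 + j0.25 → |·| ≈ 1.0308, ∠ ≈ 14.04°
pole (1 + j1·0.0125) = 1 + j0.0125 → |·| ≈ 1.0001, ∠ ≈ 0.72°
pole (1 + j1·0.01) = 1 + j0.01 → |·| ≈ 1, ∠ ≈ 0.57°
|T| = 0.00625 · 1.4142 · 1 / (1.0308 · 1.0001 · 1) ≈ 0.0085738
Gain = 20 log₁₀(0.0085738) ≈ -41.34 dB
∠T = (45.00° + 0.29°) − (14.04° + 0.72° + 0.57°) = 29.96°

-41.3 dB, 30.0°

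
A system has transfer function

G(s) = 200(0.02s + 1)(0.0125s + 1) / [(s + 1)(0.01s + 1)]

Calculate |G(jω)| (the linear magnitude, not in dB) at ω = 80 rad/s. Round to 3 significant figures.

At ω = 80 rad/s:
zero (1 + j80·0.02) = 1 + j1.6 → |·| ≈ 1.8868, ∠ ≈ 57.99°
zero (1 + j80·0.0125) = 1 + j1 → |·| ≈ 1.4142, ∠ ≈ 45.00°
pole (1 + j80·1) = 1 + j80 → |·| ≈ 80.006, ∠ ≈ 89.28°
pole (1 + j80·0.01) = 1 + j0.8 → |·| ≈ 1.2806, ∠ ≈ 38.66°
|G| = 200 · 1.8868 · 1.4142 / (80.006 · 1.2806) ≈ 5.2087

5.21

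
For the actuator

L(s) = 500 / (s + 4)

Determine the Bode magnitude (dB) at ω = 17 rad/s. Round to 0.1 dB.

Substitute s = j17:
Numerator: 500 = 500 + j0
Denominator: (j17) + 4 = 4 + j17
|N| = √(500² + 0²) ≈ 500, ∠N ≈ 0.00°
|D| = √(4² + 17²) ≈ 17.464, ∠D ≈ 76.76°
|L| = 500 / 17.464 ≈ 28.63
Gain = 20 log₁₀(28.63) ≈ 29.14 dB

29.1 dB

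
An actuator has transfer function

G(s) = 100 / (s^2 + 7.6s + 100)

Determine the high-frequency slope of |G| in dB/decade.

-40 dB/decade

Each pole contributes −20 dB/decade at high frequency; each zero contributes +20 dB/decade.
Net: 0 zero(s) − 2 pole(s) → -40 dB/decade.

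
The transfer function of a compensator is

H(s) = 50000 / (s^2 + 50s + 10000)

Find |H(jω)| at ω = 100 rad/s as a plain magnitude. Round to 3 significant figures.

At s = jω = j100:
quadratic: (j100)² + 50·j100 + 10000 = 0 + j5000 → |·| ≈ 5000, ∠ ≈ 90.00°
|H| = 50000 / 5000 ≈ 10

10.0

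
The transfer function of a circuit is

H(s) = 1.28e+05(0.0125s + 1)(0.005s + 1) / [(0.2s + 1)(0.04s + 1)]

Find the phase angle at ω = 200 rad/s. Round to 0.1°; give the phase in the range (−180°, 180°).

At ω = 200 rad/s:
zero (1 + j200·0.0125) = 1 + j2.5 → |·| ≈ 2.6926, ∠ ≈ 68.20°
zero (1 + j200·0.005) = 1 + j1 → |·| ≈ 1.4142, ∠ ≈ 45.00°
pole (1 + j200·0.2) = 1 + j40 → |·| ≈ 40.012, ∠ ≈ 88.57°
pole (1 + j200·0.04) = 1 + j8 → |·| ≈ 8.0623, ∠ ≈ 82.87°
∠H = (68.20° + 45.00°) − (88.57° + 82.87°) = -58.24°

-58.2°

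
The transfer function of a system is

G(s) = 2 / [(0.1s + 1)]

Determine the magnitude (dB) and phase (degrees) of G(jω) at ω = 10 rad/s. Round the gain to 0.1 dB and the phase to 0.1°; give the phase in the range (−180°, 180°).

3.0 dB, -45.0°

At ω = 10 rad/s:
pole (1 + j10·0.1) = 1 + j1 → |·| ≈ 1.4142, ∠ ≈ 45.00°
|G| = 2 · 1 / (1.4142) ≈ 1.4142
Gain = 20 log₁₀(1.4142) ≈ 3.01 dB
∠G = (0°) − (45.00°) = -45.00°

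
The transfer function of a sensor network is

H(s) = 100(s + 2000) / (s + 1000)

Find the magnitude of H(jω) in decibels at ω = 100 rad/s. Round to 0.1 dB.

At s = jω = j100:
zero (s+2000): 2000 + j100 → |·| = √(2000²+100²) = √4010000 ≈ 2002.5, ∠ = arctan(100/2000) ≈ 2.86°
pole (s+1000): 1000 + j100 → |·| = √(1000²+100²) = √1010000 ≈ 1005, ∠ = arctan(100/1000) ≈ 5.71°
|H| = 100 · 2002.5 / 1005 ≈ 199.25
Gain = 20 log₁₀(199.25) ≈ 45.99 dB

46.0 dB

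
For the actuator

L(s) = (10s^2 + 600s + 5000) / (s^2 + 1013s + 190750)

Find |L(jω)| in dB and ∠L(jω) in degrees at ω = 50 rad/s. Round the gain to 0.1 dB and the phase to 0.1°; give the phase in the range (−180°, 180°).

Substitute s = j50:
Numerator: 10(j50)^2 + 600(j50) + 5000 = -20000 + j30000
Denominator: (j50)^2 + 1013(j50) + 190750 = 188250 + j50650
|N| = √(20000² + 30000²) ≈ 36056, ∠N ≈ 123.69°
|D| = √(188250² + 50650²) ≈ 1.9494e+05, ∠D ≈ 15.06°
|L| = 36056 / 1.9494e+05 ≈ 0.18496
Gain = 20 log₁₀(0.18496) ≈ -14.66 dB
∠L = 123.69° − 15.06° = 108.63°

-14.7 dB, 108.6°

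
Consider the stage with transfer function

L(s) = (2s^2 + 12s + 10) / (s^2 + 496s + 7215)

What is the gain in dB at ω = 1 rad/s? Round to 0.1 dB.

Substitute s = j1:
Numerator: 2(j1)^2 + 12(j1) + 10 = 8 + j12
Denominator: (j1)^2 + 496(j1) + 7215 = 7214 + j496
|N| = √(8² + 12²) ≈ 14.422, ∠N ≈ 56.31°
|D| = √(7214² + 496²) ≈ 7231, ∠D ≈ 3.93°
|L| = 14.422 / 7231 ≈ 0.0019945
Gain = 20 log₁₀(0.0019945) ≈ -54.00 dB

-54.0 dB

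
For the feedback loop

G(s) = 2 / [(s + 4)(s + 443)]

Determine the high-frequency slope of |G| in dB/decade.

Each pole contributes −20 dB/decade at high frequency; each zero contributes +20 dB/decade.
Net: 0 zero(s) − 2 pole(s) → -40 dB/decade.

-40 dB/decade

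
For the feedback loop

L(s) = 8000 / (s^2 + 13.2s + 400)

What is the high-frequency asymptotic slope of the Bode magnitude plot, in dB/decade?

Each pole contributes −20 dB/decade at high frequency; each zero contributes +20 dB/decade.
Net: 0 zero(s) − 2 pole(s) → -40 dB/decade.

-40 dB/decade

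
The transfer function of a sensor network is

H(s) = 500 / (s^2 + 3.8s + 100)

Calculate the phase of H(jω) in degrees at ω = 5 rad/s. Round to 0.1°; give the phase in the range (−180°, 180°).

At s = jω = j5:
quadratic: (j5)² + 3.8·j5 + 100 = 75 + j19 → |·| ≈ 77.369, ∠ ≈ 14.22°
∠H = 0.00° − 14.22° = -14.22°

-14.2°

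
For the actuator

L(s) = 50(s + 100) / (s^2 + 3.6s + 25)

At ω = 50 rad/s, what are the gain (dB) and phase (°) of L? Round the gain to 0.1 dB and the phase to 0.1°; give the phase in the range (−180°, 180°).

7.1 dB, -149.3°

At s = jω = j50:
zero (s+100): 100 + j50 → |·| = √(100²+50²) = √12500 ≈ 111.8, ∠ = arctan(50/100) ≈ 26.57°
quadratic: (j50)² + 3.6·j50 + 25 = -2475 + j180 → |·| ≈ 2481.5, ∠ ≈ 175.84°
|L| = 50 · 111.8 / 2481.5 ≈ 2.2527
Gain = 20 log₁₀(2.2527) ≈ 7.05 dB
∠L = 26.57° − 175.84° = -149.27°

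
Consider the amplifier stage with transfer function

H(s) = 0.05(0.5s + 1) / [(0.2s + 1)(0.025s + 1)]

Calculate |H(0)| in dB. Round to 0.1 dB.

H(0) = 0.05 · 1 / 1 = 0.05
20 log₁₀(0.05) ≈ -26.02 dB

-26.0 dB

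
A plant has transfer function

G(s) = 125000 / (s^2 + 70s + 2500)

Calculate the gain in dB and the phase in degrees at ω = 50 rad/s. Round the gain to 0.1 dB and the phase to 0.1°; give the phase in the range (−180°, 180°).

At s = jω = j50:
quadratic: (j50)² + 70·j50 + 2500 = 0 + j3500 → |·| ≈ 3500, ∠ ≈ 90.00°
|G| = 125000 / 3500 ≈ 35.714
Gain = 20 log₁₀(35.714) ≈ 31.06 dB
∠G = 0.00° − 90.00° = -90.00°

31.1 dB, -90.0°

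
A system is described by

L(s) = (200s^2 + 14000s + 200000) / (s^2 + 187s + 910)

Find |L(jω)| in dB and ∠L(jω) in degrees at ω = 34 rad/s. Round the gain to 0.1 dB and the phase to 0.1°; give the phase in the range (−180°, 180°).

37.5 dB, 1.5°

Substitute s = j34:
Numerator: 200(j34)^2 + 14000(j34) + 200000 = -31200 + j476000
Denominator: (j34)^2 + 187(j34) + 910 = -246 + j6358
|N| = √(31200² + 476000²) ≈ 4.7702e+05, ∠N ≈ 93.75°
|D| = √(246² + 6358²) ≈ 6362.8, ∠D ≈ 92.22°
|L| = 4.7702e+05 / 6362.8 ≈ 74.97
Gain = 20 log₁₀(74.97) ≈ 37.50 dB
∠L = 93.75° − 92.22° = 1.53°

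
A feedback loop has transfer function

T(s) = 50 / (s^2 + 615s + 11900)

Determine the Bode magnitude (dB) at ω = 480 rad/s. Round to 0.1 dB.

-77.3 dB

Substitute s = j480:
Numerator: 50 = 50 + j0
Denominator: (j480)^2 + 615(j480) + 11900 = -218500 + j295200
|N| = √(50² + 0²) ≈ 50, ∠N ≈ 0.00°
|D| = √(218500² + 295200²) ≈ 3.6727e+05, ∠D ≈ 126.51°
|T| = 50 / 3.6727e+05 ≈ 0.00013614
Gain = 20 log₁₀(0.00013614) ≈ -77.32 dB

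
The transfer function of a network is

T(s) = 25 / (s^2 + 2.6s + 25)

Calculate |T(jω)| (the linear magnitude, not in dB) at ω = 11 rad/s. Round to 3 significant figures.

0.250

At s = jω = j11:
quadratic: (j11)² + 2.6·j11 + 25 = -96 + j28.6 → |·| ≈ 100.17, ∠ ≈ 163.41°
|T| = 25 / 100.17 ≈ 0.24958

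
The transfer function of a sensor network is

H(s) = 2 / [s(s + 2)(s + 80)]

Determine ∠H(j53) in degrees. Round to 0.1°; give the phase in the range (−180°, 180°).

At s = jω = j53:
pole (s+2): 2 + j53 → |·| = √(2²+53²) = √2813 ≈ 53.038, ∠ = arctan(53/2) ≈ 87.84°
pole (s+80): 80 + j53 → |·| = √(80²+53²) = √9209 ≈ 95.964, ∠ = arctan(53/80) ≈ 33.52°
pole at origin: |s| = 53, ∠ = 90.00° (in denominator)
∠H = 0.00° − 211.36° = -211.36° ≡ 148.64° (principal value)

148.6°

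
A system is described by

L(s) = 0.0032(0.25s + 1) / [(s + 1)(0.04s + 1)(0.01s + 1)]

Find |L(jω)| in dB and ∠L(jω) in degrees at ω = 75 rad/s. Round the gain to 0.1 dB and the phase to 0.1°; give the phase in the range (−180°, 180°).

At ω = 75 rad/s:
zero (1 + j75·0.25) = 1 + j18.75 → |·| ≈ 18.777, ∠ ≈ 86.95°
pole (1 + j75·1) = 1 + j75 → |·| ≈ 75.007, ∠ ≈ 89.24°
pole (1 + j75·0.04) = 1 + j3 → |·| ≈ 3.1623, ∠ ≈ 71.57°
pole (1 + j75·0.01) = 1 + j0.75 → |·| ≈ 1.25, ∠ ≈ 36.87°
|L| = 0.0032 · 18.777 / (75.007 · 3.1623 · 1.25) ≈ 0.00020266
Gain = 20 log₁₀(0.00020266) ≈ -73.86 dB
∠L = (86.95°) − (89.24° + 71.57° + 36.87°) = -110.73°

-73.9 dB, -110.7°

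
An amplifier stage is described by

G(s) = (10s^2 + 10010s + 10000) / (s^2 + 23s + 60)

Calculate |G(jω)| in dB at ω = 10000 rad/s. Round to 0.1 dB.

20.0 dB

Substitute s = j10000:
Numerator: 10(j10000)^2 + 10010(j10000) + 10000 = -999990000 + j100100000
Denominator: (j10000)^2 + 23(j10000) + 60 = -99999940 + j230000
|N| = √(999990000² + 100100000²) ≈ 1.005e+09, ∠N ≈ 174.28°
|D| = √(99999940² + 230000²) ≈ 1e+08, ∠D ≈ 179.87°
|G| = 1.005e+09 / 1e+08 ≈ 10.05
Gain = 20 log₁₀(10.05) ≈ 20.04 dB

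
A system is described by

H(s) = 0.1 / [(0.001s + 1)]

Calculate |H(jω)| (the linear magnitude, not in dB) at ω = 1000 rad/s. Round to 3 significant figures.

0.0707

At ω = 1000 rad/s:
pole (1 + j1000·0.001) = 1 + j1 → |·| ≈ 1.4142, ∠ ≈ 45.00°
|H| = 0.1 · 1 / (1.4142) ≈ 0.070711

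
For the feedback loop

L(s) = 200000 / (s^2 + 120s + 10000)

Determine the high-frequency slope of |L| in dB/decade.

Each pole contributes −20 dB/decade at high frequency; each zero contributes +20 dB/decade.
Net: 0 zero(s) − 2 pole(s) → -40 dB/decade.

-40 dB/decade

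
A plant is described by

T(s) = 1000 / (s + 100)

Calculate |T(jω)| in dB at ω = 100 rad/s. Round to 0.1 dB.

17.0 dB

At s = jω = j100:
pole (s+100): 100 + j100 → |·| = √(100²+100²) = √20000 ≈ 141.42, ∠ = arctan(100/100) ≈ 45.00°
|T| = 1000 / 141.42 ≈ 7.0711
Gain = 20 log₁₀(7.0711) ≈ 16.99 dB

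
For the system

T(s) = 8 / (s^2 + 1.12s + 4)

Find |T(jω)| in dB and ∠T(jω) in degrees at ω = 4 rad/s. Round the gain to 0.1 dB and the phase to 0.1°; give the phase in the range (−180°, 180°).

-4.1 dB, -159.5°

At s = jω = j4:
quadratic: (j4)² + 1.12·j4 + 4 = -12 + j4.48 → |·| ≈ 12.809, ∠ ≈ 159.53°
|T| = 8 / 12.809 ≈ 0.62456
Gain = 20 log₁₀(0.62456) ≈ -4.09 dB
∠T = 0.00° − 159.53° = -159.53°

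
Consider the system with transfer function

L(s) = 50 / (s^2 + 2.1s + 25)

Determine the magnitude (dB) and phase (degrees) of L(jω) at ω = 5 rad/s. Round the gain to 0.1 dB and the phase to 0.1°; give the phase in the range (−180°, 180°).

13.6 dB, -90.0°

At s = jω = j5:
quadratic: (j5)² + 2.1·j5 + 25 = 0 + j10.5 → |·| ≈ 10.5, ∠ ≈ 90.00°
|L| = 50 / 10.5 ≈ 4.7619
Gain = 20 log₁₀(4.7619) ≈ 13.56 dB
∠L = 0.00° − 90.00° = -90.00°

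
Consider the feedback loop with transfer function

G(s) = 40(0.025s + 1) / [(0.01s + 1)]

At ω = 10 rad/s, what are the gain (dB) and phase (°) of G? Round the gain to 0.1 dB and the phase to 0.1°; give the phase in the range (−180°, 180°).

At ω = 10 rad/s:
zero (1 + j10·0.025) = 1 + j0.25 → |·| ≈ 1.0308, ∠ ≈ 14.04°
pole (1 + j10·0.01) = 1 + j0.1 → |·| ≈ 1.005, ∠ ≈ 5.71°
|G| = 40 · 1.0308 / (1.005) ≈ 41.027
Gain = 20 log₁₀(41.027) ≈ 32.26 dB
∠G = (14.04°) − (5.71°) = 8.33°

32.3 dB, 8.3°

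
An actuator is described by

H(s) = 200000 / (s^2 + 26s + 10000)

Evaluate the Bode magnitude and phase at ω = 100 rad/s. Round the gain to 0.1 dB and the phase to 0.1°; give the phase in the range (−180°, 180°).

At s = jω = j100:
quadratic: (j100)² + 26·j100 + 10000 = 0 + j2600 → |·| ≈ 2600, ∠ ≈ 90.00°
|H| = 200000 / 2600 ≈ 76.923
Gain = 20 log₁₀(76.923) ≈ 37.72 dB
∠H = 0.00° − 90.00° = -90.00°

37.7 dB, -90.0°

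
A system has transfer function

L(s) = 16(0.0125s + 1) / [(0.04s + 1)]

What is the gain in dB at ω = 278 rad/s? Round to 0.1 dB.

At ω = 278 rad/s:
zero (1 + j278·0.0125) = 1 + j3.475 → |·| ≈ 3.616, ∠ ≈ 73.95°
pole (1 + j278·0.04) = 1 + j11.12 → |·| ≈ 11.165, ∠ ≈ 84.86°
|L| = 16 · 3.616 / (11.165) ≈ 5.1819
Gain = 20 log₁₀(5.1819) ≈ 14.29 dB

14.3 dB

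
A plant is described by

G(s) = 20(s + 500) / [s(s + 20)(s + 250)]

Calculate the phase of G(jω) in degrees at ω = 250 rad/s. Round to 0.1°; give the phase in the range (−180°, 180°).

166.1°

At s = jω = j250:
zero (s+500): 500 + j250 → |·| = √(500²+250²) = √312500 ≈ 559.02, ∠ = arctan(250/500) ≈ 26.57°
pole (s+20): 20 + j250 → |·| = √(20²+250²) = √62900 ≈ 250.8, ∠ = arctan(250/20) ≈ 85.43°
pole (s+250): 250 + j250 → |·| = √(250²+250²) = √125000 ≈ 353.55, ∠ = arctan(250/250) ≈ 45.00°
pole at origin: |s| = 250, ∠ = 90.00° (in denominator)
∠G = 26.57° − 220.43° = -193.86° ≡ 166.14° (principal value)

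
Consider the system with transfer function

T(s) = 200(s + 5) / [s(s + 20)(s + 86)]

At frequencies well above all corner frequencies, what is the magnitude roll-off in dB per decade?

Each pole contributes −20 dB/decade at high frequency; each zero contributes +20 dB/decade.
Net: 1 zero(s) − 3 pole(s) → -40 dB/decade.

-40 dB/decade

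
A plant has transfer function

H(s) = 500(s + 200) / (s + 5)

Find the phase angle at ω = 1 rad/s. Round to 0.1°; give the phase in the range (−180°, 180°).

-11.0°

At s = jω = j1:
zero (s+200): 200 + j1 → |·| = √(200²+1²) = √40001 ≈ 200, ∠ = arctan(1/200) ≈ 0.29°
pole (s+5): 5 + j1 → |·| = √(5²+1²) = √26 ≈ 5.099, ∠ = arctan(1/5) ≈ 11.31°
∠H = 0.29° − 11.31° = -11.02°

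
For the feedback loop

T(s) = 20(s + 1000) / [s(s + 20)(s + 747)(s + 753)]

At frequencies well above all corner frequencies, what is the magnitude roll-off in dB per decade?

-60 dB/decade

Each pole contributes −20 dB/decade at high frequency; each zero contributes +20 dB/decade.
Net: 1 zero(s) − 4 pole(s) → -60 dB/decade.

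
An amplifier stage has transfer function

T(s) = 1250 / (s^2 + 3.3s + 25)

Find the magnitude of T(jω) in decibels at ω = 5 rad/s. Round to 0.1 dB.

At s = jω = j5:
quadratic: (j5)² + 3.3·j5 + 25 = 0 + j16.5 → |·| ≈ 16.5, ∠ ≈ 90.00°
|T| = 1250 / 16.5 ≈ 75.758
Gain = 20 log₁₀(75.758) ≈ 37.59 dB

37.6 dB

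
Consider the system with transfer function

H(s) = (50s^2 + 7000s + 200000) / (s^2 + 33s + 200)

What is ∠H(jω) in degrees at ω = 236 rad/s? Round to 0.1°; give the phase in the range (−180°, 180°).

Substitute s = j236:
Numerator: 50(j236)^2 + 7000(j236) + 200000 = -2584800 + j1652000
Denominator: (j236)^2 + 33(j236) + 200 = -55496 + j7788
|N| = √(2584800² + 1652000²) ≈ 3.0676e+06, ∠N ≈ 147.42°
|D| = √(55496² + 7788²) ≈ 56040, ∠D ≈ 172.01°
∠H = 147.42° − 172.01° = -24.59°

-24.6°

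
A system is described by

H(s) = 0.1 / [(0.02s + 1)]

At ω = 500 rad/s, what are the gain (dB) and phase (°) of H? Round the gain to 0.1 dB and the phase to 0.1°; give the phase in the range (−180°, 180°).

At ω = 500 rad/s:
pole (1 + j500·0.02) = 1 + j10 → |·| ≈ 10.05, ∠ ≈ 84.29°
|H| = 0.1 · 1 / (10.05) ≈ 0.0099502
Gain = 20 log₁₀(0.0099502) ≈ -40.04 dB
∠H = (0°) − (84.29°) = -84.29°

-40.0 dB, -84.3°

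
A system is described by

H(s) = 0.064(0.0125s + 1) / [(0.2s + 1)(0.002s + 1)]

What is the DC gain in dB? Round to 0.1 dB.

-23.9 dB

H(0) = 0.064 · 1 / 1 = 0.064
20 log₁₀(0.064) ≈ -23.88 dB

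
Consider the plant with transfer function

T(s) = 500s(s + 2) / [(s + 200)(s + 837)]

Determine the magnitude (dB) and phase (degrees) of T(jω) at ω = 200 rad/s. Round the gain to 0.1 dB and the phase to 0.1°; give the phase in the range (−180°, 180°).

At s = jω = j200:
zero (s+2): 2 + j200 → |·| = √(2²+200²) = √40004 ≈ 200.01, ∠ = arctan(200/2) ≈ 89.43°
zero at origin: s = j200 → |·| = 200, ∠ = 90.00°
pole (s+200): 200 + j200 → |·| = √(200²+200²) = √80000 ≈ 282.84, ∠ = arctan(200/200) ≈ 45.00°
pole (s+837): 837 + j200 → |·| = √(837²+200²) = √740569 ≈ 860.56, ∠ = arctan(200/837) ≈ 13.44°
|T| = 500 · 40002 / 2.434e+05 ≈ 82.173
Gain = 20 log₁₀(82.173) ≈ 38.29 dB
∠T = 179.43° − 58.44° = 120.99°

38.3 dB, 121.0°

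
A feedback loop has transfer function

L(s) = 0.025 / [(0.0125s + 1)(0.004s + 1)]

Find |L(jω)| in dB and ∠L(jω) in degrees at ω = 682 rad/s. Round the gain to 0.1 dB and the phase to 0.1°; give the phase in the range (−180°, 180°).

-60.0 dB, -153.2°

At ω = 682 rad/s:
pole (1 + j682·0.0125) = 1 + j8.525 → |·| ≈ 8.5835, ∠ ≈ 83.31°
pole (1 + j682·0.004) = 1 + j2.728 → |·| ≈ 2.9055, ∠ ≈ 69.87°
|L| = 0.025 · 1 / (8.5835 · 2.9055) ≈ 0.0010024
Gain = 20 log₁₀(0.0010024) ≈ -59.98 dB
∠L = (0°) − (83.31° + 69.87°) = -153.18°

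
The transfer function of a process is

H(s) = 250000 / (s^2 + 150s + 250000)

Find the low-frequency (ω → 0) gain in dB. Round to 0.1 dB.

0.0 dB

H(0) = 250000 / 250000 = 1
20 log₁₀(1) ≈ 0.00 dB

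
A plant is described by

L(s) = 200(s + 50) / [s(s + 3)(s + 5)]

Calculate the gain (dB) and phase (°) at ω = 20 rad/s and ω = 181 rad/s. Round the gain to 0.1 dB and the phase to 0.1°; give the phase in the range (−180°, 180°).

ω = 20: 2.2 dB, 134.4°; ω = 181: -44.0 dB, 167.1°

At s = jω = j20:
zero (s+50): 50 + j20 → |·| = √(50²+20²) = √2900 ≈ 53.852, ∠ = arctan(20/50) ≈ 21.80°
pole (s+3): 3 + j20 → |·| = √(3²+20²) = √409 ≈ 20.224, ∠ = arctan(20/3) ≈ 81.47°
pole (s+5): 5 + j20 → |·| = √(5²+20²) = √425 ≈ 20.616, ∠ = arctan(20/5) ≈ 75.96°
pole at origin: |s| = 20, ∠ = 90.00° (in denominator)
|L| = 200 · 53.852 / 8338.8 ≈ 1.2916
Gain = 20 log₁₀(1.2916) ≈ 2.22 dB
∠L = 21.80° − 247.43° = -225.63° ≡ 134.37° (principal value)

At s = jω = j181:
zero (s+50): 50 + j181 → |·| = √(50²+181²) = √35261 ≈ 187.78, ∠ = arctan(181/50) ≈ 74.56°
pole (s+3): 3 + j181 → |·| = √(3²+181²) = √32770 ≈ 181.02, ∠ = arctan(181/3) ≈ 89.05°
pole (s+5): 5 + j181 → |·| = √(5²+181²) = √32786 ≈ 181.07, ∠ = arctan(181/5) ≈ 88.42°
pole at origin: |s| = 181, ∠ = 90.00° (in denominator)
|L| = 200 · 187.78 / 5.9327e+06 ≈ 0.0063303
Gain = 20 log₁₀(0.0063303) ≈ -43.97 dB
∠L = 74.56° − 267.47° = -192.91° ≡ 167.09° (principal value)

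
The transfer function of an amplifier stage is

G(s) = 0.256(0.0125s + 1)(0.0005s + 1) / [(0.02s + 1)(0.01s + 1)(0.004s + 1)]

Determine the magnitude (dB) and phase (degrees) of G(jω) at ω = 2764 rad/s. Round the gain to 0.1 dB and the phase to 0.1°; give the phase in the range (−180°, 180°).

At ω = 2764 rad/s:
zero (1 + j2764·0.0125) = 1 + j34.55 → |·| ≈ 34.564, ∠ ≈ 88.34°
zero (1 + j2764·0.0005) = 1 + j1.382 → |·| ≈ 1.7058, ∠ ≈ 54.11°
pole (1 + j2764·0.02) = 1 + j55.28 → |·| ≈ 55.289, ∠ ≈ 88.96°
pole (1 + j2764·0.01) = 1 + j27.64 → |·| ≈ 27.658, ∠ ≈ 87.93°
pole (1 + j2764·0.004) = 1 + j11.056 → |·| ≈ 11.101, ∠ ≈ 84.83°
|G| = 0.256 · 34.564 · 1.7058 / (55.289 · 27.658 · 11.101) ≈ 0.00088914
Gain = 20 log₁₀(0.00088914) ≈ -61.02 dB
∠G = (88.34° + 54.11°) − (88.96° + 87.93° + 84.83°) = -119.27°

-61.0 dB, -119.3°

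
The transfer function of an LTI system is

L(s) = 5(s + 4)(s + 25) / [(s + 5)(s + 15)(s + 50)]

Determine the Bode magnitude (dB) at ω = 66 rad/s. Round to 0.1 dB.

At s = jω = j66:
zero (s+4): 4 + j66 → |·| = √(4²+66²) = √4372 ≈ 66.121, ∠ = arctan(66/4) ≈ 86.53°
zero (s+25): 25 + j66 → |·| = √(25²+66²) = √4981 ≈ 70.576, ∠ = arctan(66/25) ≈ 69.25°
pole (s+5): 5 + j66 → |·| = √(5²+66²) = √4381 ≈ 66.189, ∠ = arctan(66/5) ≈ 85.67°
pole (s+15): 15 + j66 → |·| = √(15²+66²) = √4581 ≈ 67.683, ∠ = arctan(66/15) ≈ 77.20°
pole (s+50): 50 + j66 → |·| = √(50²+66²) = √6856 ≈ 82.801, ∠ = arctan(66/50) ≈ 52.85°
|L| = 5 · 4666.6 / 3.7094e+05 ≈ 0.062902
Gain = 20 log₁₀(0.062902) ≈ -24.03 dB

-24.0 dB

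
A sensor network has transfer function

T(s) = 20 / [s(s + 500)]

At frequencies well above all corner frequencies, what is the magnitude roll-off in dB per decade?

-40 dB/decade

Each pole contributes −20 dB/decade at high frequency; each zero contributes +20 dB/decade.
Net: 0 zero(s) − 2 pole(s) → -40 dB/decade.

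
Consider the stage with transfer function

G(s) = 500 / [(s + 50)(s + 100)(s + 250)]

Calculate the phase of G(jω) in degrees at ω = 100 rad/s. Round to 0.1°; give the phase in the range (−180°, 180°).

At s = jω = j100:
pole (s+50): 50 + j100 → |·| = √(50²+100²) = √12500 ≈ 111.8, ∠ = arctan(100/50) ≈ 63.43°
pole (s+100): 100 + j100 → |·| = √(100²+100²) = √20000 ≈ 141.42, ∠ = arctan(100/100) ≈ 45.00°
pole (s+250): 250 + j100 → |·| = √(250²+100²) = √72500 ≈ 269.26, ∠ = arctan(100/250) ≈ 21.80°
∠G = 0.00° − 130.23° = -130.23°

-130.2°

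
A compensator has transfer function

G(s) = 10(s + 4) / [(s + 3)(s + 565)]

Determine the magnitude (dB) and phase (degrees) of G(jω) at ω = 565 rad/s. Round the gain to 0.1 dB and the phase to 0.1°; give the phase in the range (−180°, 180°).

-38.1 dB, -45.1°

At s = jω = j565:
zero (s+4): 4 + j565 → |·| = √(4²+565²) = √319241 ≈ 565.01, ∠ = arctan(565/4) ≈ 89.59°
pole (s+3): 3 + j565 → |·| = √(3²+565²) = √319234 ≈ 565.01, ∠ = arctan(565/3) ≈ 89.70°
pole (s+565): 565 + j565 → |·| = √(565²+565²) = √638450 ≈ 799.03, ∠ = arctan(565/565) ≈ 45.00°
|G| = 10 · 565.01 / 4.5146e+05 ≈ 0.012515
Gain = 20 log₁₀(0.012515) ≈ -38.05 dB
∠G = 89.59° − 134.70° = -45.11°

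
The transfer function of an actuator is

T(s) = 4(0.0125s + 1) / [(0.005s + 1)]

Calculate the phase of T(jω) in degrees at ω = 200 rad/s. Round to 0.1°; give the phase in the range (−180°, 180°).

At ω = 200 rad/s:
zero (1 + j200·0.0125) = 1 + j2.5 → |·| ≈ 2.6926, ∠ ≈ 68.20°
pole (1 + j200·0.005) = 1 + j1 → |·| ≈ 1.4142, ∠ ≈ 45.00°
∠T = (68.20°) − (45.00°) = 23.20°

23.2°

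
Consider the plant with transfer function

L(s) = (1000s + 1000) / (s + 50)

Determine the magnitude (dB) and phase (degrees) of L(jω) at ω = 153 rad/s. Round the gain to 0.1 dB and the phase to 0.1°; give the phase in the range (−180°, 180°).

59.6 dB, 17.7°

Substitute s = j153:
Numerator: 1000(j153) + 1000 = 1000 + j153000
Denominator: (j153) + 50 = 50 + j153
|N| = √(1000² + 153000²) ≈ 1.53e+05, ∠N ≈ 89.63°
|D| = √(50² + 153²) ≈ 160.96, ∠D ≈ 71.90°
|L| = 1.53e+05 / 160.96 ≈ 950.55
Gain = 20 log₁₀(950.55) ≈ 59.56 dB
∠L = 89.63° − 71.90° = 17.73°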